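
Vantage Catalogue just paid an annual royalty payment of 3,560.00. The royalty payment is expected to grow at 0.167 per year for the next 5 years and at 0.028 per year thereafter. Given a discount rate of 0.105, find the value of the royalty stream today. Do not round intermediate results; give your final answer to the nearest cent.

83474.65

D_1 = 4154.52000
D_2 = 4848.32484
D_3 = 5657.99509
D_4 = 6602.88027
D_5 = 7705.56127
Terminal value at year 5: TV = D_5×(1+g_2)/(r−g_2) = 7921.31699/0.077 = 102874.24660
P_0 = D_1/(1+r)^1 + D_2/(1+r)^2 + D_3/(1+r)^3 + D_4/(1+r)^4 + D_5/(1+r)^5 + TV/(1+r)^5
    = 3759.74661 + 3970.70071 + 4193.49116 + 4428.78207 + 4677.27482 + 62444.65602 = 83474.65139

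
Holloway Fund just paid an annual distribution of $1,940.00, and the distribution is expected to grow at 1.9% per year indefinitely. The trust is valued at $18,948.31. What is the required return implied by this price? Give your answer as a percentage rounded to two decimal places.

D₁ = $1,940.00 × 1.019 = $1,976.8600
P = D₁/(r − g) ⇒ r = D₁/P + g = $1,976.8600/$18,948.31 + 0.019 = 0.104329 + 0.019 = 0.123329

12.33%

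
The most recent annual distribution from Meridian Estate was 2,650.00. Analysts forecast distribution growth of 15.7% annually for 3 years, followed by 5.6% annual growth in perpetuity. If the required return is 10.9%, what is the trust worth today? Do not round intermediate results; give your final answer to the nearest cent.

68615.19

D_1 = 3066.05000
D_2 = 3547.41985
D_3 = 4104.36477
Terminal value at year 3: TV = D_3×(1+g_2)/(r−g_2) = 4334.20919/0.053 = 81777.53195
P_0 = D_1/(1+r)^1 + D_2/(1+r)^2 + D_3/(1+r)^3 + TV/(1+r)^3
    = 2764.69793 + 2884.36023 + 3009.20180 + 59956.92635 = 68615.18631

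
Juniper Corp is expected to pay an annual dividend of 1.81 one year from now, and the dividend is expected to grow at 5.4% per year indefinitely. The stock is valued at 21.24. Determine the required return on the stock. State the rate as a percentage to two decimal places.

13.92%

P = D₁/(r − g) ⇒ r = D₁/P + g = 1.8100/21.24 + 0.054 = 0.085217 + 0.054 = 0.139217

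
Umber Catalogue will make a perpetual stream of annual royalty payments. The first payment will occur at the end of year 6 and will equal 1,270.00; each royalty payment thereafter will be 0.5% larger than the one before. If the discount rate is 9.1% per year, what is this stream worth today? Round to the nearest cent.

Value at end of year 5: C₁ / (r − g) = 1,270.00 / (0.091 − 0.005) = 14,767.4419
Discount to today: PV = 14,767.4419 / (1 + 0.091)^5 = 14,767.4419 / 1.545695 = 9,553.92

9553.92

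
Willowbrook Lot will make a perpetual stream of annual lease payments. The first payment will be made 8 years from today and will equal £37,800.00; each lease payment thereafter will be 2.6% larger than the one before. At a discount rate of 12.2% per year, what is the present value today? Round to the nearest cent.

Value at end of year 7: C₁ / (r − g) = £37,800.00 / (0.122 − 0.026) = £393,750.0000
Discount to today: PV = £393,750.0000 / (1 + 0.122)^7 = £393,750.0000 / 2.238463 = £175,901.92

£175901.92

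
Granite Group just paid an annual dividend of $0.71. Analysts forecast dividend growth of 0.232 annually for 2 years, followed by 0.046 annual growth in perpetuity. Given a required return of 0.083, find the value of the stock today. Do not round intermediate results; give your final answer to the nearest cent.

D_1 = 0.87472
D_2 = 1.07766
Terminal value at year 2: TV = D_2×(1+g_2)/(r−g_2) = 1.12723/0.037 = 30.46560
P_0 = D_1/(1+r)^1 + D_2/(1+r)^2 + TV/(1+r)^2
    = 0.80768 + 0.91880 + 25.97484 = 27.70132

$27.70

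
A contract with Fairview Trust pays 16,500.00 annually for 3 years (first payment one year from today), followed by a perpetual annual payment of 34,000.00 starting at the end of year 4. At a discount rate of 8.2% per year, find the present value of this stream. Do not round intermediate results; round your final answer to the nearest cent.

PV of 3-year annuity: 16,500.00 × [1 − (1+0.082)^−3] / 0.082 = 42369.11338
Perpetuity value at year 3: 34,000.00 / 0.082 = 414634.14634
PV of perpetuity: 414634.14634 / (1+0.082)^3 = 327328.09453
Total PV = 42369.11338 + 327328.09453 = 369697.20791

369697.21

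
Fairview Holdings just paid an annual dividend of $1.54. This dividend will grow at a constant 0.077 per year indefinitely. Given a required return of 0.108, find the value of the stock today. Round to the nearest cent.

$53.50

D₁ = D₀ × (1 + g) = $1.54 × 1.077 = $1.6586
Growing perpetuity: P = D₁ / (r − g) = $1.6586 / (0.108 − 0.077) = $53.50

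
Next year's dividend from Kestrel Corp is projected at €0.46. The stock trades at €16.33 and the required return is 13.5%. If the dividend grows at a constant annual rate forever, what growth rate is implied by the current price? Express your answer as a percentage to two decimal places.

P = D₁/(r−g) ⇒ g = r − D₁/P = 0.135 − €0.46/€16.33 = 0.106831

10.68%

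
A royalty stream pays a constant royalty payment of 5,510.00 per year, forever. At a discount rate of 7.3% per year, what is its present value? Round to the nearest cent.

Level perpetuity: PV = C / r = 5,510.00 / 0.073 = 75,479.45

75479.45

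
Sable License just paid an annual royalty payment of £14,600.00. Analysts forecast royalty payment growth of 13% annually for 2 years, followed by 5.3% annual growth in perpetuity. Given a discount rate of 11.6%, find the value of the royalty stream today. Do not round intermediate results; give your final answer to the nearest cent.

£279941.32

D_1 = 16498.00000
D_2 = 18642.74000
Terminal value at year 2: TV = D_2×(1+g_2)/(r−g_2) = 19630.80522/0.063 = 311600.08286
P_0 = D_1/(1+r)^1 + D_2/(1+r)^2 + TV/(1+r)^2
    = 14783.15412 + 14968.60588 + 250189.55536 = 279941.31536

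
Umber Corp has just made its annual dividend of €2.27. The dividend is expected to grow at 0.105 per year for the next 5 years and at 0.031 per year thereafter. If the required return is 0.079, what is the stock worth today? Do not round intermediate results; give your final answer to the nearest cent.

D_1 = 2.50835
D_2 = 2.77173
D_3 = 3.06276
D_4 = 3.38435
D_5 = 3.73970
Terminal value at year 5: TV = D_5×(1+g_2)/(r−g_2) = 3.85563/0.048 = 80.32573
P_0 = D_1/(1+r)^1 + D_2/(1+r)^2 + D_3/(1+r)^3 + D_4/(1+r)^4 + D_5/(1+r)^5 + TV/(1+r)^5
    = 2.32470 + 2.38072 + 2.43808 + 2.49683 + 2.55700 + 54.92214 = 67.11946

€67.12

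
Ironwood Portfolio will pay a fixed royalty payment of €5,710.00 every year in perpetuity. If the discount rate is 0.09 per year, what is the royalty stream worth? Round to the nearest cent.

Level perpetuity: PV = C / r = €5,710.00 / 0.09 = €63,444.44

€63444.44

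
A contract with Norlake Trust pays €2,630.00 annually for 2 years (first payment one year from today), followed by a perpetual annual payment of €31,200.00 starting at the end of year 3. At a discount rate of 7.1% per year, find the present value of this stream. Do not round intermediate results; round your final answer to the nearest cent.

PV of 2-year annuity: €2,630.00 × [1 − (1+0.071)^−2] / 0.071 = 4748.50507
Perpetuity value at year 2: €31,200.00 / 0.071 = 439436.61972
PV of perpetuity: 439436.61972 / (1+0.071)^2 = 383104.54440
Total PV = 4748.50507 + 383104.54440 = 387853.04947

€387853.05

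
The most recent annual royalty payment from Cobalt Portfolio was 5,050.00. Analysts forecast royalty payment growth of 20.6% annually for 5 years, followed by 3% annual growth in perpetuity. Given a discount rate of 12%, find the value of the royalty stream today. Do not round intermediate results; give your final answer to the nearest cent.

115360.20

D_1 = 6090.30000
D_2 = 7344.90180
D_3 = 8857.95157
D_4 = 10682.68959
D_5 = 12883.32365
Terminal value at year 5: TV = D_5×(1+g_2)/(r−g_2) = 13269.82336/0.09 = 147442.48178
P_0 = D_1/(1+r)^1 + D_2/(1+r)^2 + D_3/(1+r)^3 + D_4/(1+r)^4 + D_5/(1+r)^5 + TV/(1+r)^5
    = 5437.76786 + 5855.31075 + 6304.91496 + 6789.04236 + 7310.34383 + 83662.82384 = 115360.20360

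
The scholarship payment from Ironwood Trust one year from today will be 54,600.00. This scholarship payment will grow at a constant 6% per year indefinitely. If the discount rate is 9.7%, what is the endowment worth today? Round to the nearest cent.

Growing perpetuity: P = D₁ / (r − g) = 54,600.0000 / (0.097 − 0.06) = 1,475,675.68

1475675.68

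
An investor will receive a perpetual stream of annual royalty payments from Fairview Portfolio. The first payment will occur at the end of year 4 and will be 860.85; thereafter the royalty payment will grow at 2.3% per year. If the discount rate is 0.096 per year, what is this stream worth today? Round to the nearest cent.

8957.21

Value at end of year 3: C₁ / (r − g) = 860.85 / (0.096 − 0.023) = 11,792.4658
Discount to today: PV = 11,792.4658 / (1 + 0.096)^3 = 11,792.4658 / 1.316533 = 8,957.21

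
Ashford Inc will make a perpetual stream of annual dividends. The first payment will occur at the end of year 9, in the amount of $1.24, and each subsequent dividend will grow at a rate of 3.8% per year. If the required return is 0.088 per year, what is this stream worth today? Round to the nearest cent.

$12.63

Value at end of year 8: C₁ / (r − g) = $1.24 / (0.088 − 0.038) = $24.8000
Discount to today: PV = $24.8000 / (1 + 0.088)^8 = $24.8000 / 1.963501 = $12.63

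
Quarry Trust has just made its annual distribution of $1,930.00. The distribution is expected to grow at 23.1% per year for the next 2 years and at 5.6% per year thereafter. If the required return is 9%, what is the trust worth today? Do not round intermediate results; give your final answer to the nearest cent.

D_1 = 2375.83000
D_2 = 2924.64673
Terminal value at year 2: TV = D_2×(1+g_2)/(r−g_2) = 3088.42695/0.034 = 90836.08667
P_0 = D_1/(1+r)^1 + D_2/(1+r)^2 + TV/(1+r)^2
    = 2179.66055 + 2461.61664 + 76454.91682 = 81096.19401

$81096.19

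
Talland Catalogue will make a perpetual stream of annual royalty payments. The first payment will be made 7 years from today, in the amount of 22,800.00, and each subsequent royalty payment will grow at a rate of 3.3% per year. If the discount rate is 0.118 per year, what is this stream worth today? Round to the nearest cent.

137361.52

Value at end of year 6: C₁ / (r − g) = 22,800.00 / (0.118 − 0.033) = 268,235.2941
Discount to today: PV = 268,235.2941 / (1 + 0.118)^6 = 268,235.2941 / 1.952769 = 137,361.52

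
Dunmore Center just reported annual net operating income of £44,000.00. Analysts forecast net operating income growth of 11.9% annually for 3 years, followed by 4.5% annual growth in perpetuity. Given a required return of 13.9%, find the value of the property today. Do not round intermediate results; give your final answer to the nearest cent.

£591249.84

D_1 = 49236.00000
D_2 = 55095.08400
D_3 = 61651.39900
Terminal value at year 3: TV = D_3×(1+g_2)/(r−g_2) = 64425.71195/0.094 = 685379.91437
P_0 = D_1/(1+r)^1 + D_2/(1+r)^2 + D_3/(1+r)^3 + TV/(1+r)^3
    = 43227.39245 + 42468.35132 + 41722.63839 + 463831.45868 = 591249.84084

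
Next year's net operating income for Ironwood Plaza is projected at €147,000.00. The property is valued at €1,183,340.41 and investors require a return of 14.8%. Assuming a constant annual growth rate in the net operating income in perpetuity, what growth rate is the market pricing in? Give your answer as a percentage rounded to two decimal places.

2.38%

P = D₁/(r−g) ⇒ g = r − D₁/P = 0.148 − €147,000.00/€1,183,340.41 = 0.023775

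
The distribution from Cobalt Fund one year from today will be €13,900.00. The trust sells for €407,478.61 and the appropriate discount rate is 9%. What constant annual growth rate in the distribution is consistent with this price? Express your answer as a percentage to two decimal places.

5.59%

P = D₁/(r−g) ⇒ g = r − D₁/P = 0.09 − €13,900.00/€407,478.61 = 0.055888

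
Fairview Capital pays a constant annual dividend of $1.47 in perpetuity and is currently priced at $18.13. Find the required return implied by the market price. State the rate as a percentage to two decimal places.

P = C/r ⇒ r = C/P = $1.47/$18.13 = 0.081081

8.11%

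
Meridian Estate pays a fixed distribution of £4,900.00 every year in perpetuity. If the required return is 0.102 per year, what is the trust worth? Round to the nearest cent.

Level perpetuity: PV = C / r = £4,900.00 / 0.102 = £48,039.22

£48039.22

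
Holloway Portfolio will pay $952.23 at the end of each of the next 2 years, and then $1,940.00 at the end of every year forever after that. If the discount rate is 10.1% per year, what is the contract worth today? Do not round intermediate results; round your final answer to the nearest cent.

$17495.91

PV of 2-year annuity: $952.23 × [1 − (1+0.101)^−2] / 0.101 = 1650.41543
Perpetuity value at year 2: $1,940.00 / 0.101 = 19207.92079
PV of perpetuity: 19207.92079 / (1+0.101)^2 = 15845.49162
Total PV = 1650.41543 + 15845.49162 = 17495.90705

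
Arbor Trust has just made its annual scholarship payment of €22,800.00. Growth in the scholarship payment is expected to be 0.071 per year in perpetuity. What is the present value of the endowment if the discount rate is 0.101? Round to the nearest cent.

€813960.00

D₁ = D₀ × (1 + g) = €22,800.00 × 1.071 = €24,418.8000
Growing perpetuity: P = D₁ / (r − g) = €24,418.8000 / (0.101 − 0.071) = €813,960.00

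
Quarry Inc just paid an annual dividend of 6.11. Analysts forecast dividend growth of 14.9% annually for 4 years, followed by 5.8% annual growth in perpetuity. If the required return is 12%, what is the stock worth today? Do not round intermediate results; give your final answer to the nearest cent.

141.55

D_1 = 7.02039
D_2 = 8.06643
D_3 = 9.26833
D_4 = 10.64931
Terminal value at year 4: TV = D_4×(1+g_2)/(r−g_2) = 11.26697/0.062 = 181.72526
P_0 = D_1/(1+r)^1 + D_2/(1+r)^2 + D_3/(1+r)^3 + D_4/(1+r)^4 + TV/(1+r)^4
    = 6.26821 + 6.43051 + 6.59701 + 6.76783 + 115.48969 = 141.55324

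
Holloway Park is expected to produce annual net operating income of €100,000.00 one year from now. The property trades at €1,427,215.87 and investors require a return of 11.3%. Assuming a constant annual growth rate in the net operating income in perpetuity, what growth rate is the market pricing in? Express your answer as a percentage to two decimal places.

4.29%

P = D₁/(r−g) ⇒ g = r − D₁/P = 0.113 − €100,000.00/€1,427,215.87 = 0.042934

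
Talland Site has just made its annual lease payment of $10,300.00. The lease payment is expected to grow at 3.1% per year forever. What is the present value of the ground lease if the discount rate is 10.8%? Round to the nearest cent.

$137912.99

D₁ = D₀ × (1 + g) = $10,300.00 × 1.031 = $10,619.3000
Growing perpetuity: P = D₁ / (r − g) = $10,619.3000 / (0.108 − 0.031) = $137,912.99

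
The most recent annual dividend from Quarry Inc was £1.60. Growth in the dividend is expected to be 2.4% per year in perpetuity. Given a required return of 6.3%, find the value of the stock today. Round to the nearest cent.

£42.01

D₁ = D₀ × (1 + g) = £1.60 × 1.024 = £1.6384
Growing perpetuity: P = D₁ / (r − g) = £1.6384 / (0.063 − 0.024) = £42.01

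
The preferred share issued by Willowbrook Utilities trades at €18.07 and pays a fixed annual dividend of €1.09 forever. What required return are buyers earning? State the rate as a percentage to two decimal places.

P = C/r ⇒ r = C/P = €1.09/€18.07 = 0.060321

6.03%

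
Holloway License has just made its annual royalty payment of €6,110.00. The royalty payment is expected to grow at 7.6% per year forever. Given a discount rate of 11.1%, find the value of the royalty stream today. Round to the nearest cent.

€187838.86

D₁ = D₀ × (1 + g) = €6,110.00 × 1.076 = €6,574.3600
Growing perpetuity: P = D₁ / (r − g) = €6,574.3600 / (0.111 − 0.076) = €187,838.86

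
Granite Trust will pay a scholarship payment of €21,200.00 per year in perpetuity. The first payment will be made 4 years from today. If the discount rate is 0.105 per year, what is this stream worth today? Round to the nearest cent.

€149644.14

Value at end of year 3: C / r = €21,200.00 / 0.105 = €201,904.7619
Discount to today: PV = €201,904.7619 / (1 + 0.105)^3 = €201,904.7619 / 1.349233 = €149,644.14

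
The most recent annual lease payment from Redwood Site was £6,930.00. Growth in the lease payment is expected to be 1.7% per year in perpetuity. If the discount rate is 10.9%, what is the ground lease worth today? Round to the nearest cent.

£76606.63

D₁ = D₀ × (1 + g) = £6,930.00 × 1.017 = £7,047.8100
Growing perpetuity: P = D₁ / (r − g) = £7,047.8100 / (0.109 − 0.017) = £76,606.63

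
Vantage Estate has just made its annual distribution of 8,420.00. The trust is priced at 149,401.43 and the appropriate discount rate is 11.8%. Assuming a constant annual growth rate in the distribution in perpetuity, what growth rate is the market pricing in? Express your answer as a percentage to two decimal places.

P = D₀(1+g)/(r−g) ⇒ P(r−g) = D₀(1+g) ⇒ g(P+D₀) = P·r − D₀
g = (P·r − D₀)/(P + D₀) = (149,401.43×0.118 − 8,420.00) / (149,401.43 + 8,420.00) = 0.058353

5.84%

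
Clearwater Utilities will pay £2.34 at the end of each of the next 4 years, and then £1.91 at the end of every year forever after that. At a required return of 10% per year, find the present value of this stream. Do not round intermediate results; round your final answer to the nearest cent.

PV of 4-year annuity: £2.34 × [1 − (1+0.1)^−4] / 0.1 = 7.41749
Perpetuity value at year 4: £1.91 / 0.1 = 19.10000
PV of perpetuity: 19.10000 / (1+0.1)^4 = 13.04556
Total PV = 7.41749 + 13.04556 = 20.46304

£20.46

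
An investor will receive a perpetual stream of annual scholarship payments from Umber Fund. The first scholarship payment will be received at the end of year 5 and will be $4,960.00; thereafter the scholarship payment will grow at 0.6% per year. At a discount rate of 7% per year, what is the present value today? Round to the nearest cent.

Value at end of year 4: C₁ / (r − g) = $4,960.00 / (0.07 − 0.006) = $77,500.0000
Discount to today: PV = $77,500.0000 / (1 + 0.07)^4 = $77,500.0000 / 1.310796 = $59,124.38

$59124.38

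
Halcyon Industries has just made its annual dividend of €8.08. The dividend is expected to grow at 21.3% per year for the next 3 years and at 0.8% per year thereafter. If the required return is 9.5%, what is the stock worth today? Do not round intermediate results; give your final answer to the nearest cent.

€157.11

D_1 = 9.80104
D_2 = 11.88866
D_3 = 14.42095
Terminal value at year 3: TV = D_3×(1+g_2)/(r−g_2) = 14.53631/0.087 = 167.08407
P_0 = D_1/(1+r)^1 + D_2/(1+r)^2 + D_3/(1+r)^3 + TV/(1+r)^3
    = 8.95072 + 9.91527 + 10.98377 + 127.26022 = 157.10999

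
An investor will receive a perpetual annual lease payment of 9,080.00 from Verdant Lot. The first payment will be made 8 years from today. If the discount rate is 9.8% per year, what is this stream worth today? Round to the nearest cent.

Value at end of year 7: C / r = 9,080.00 / 0.098 = 92,653.0612
Discount to today: PV = 92,653.0612 / (1 + 0.098)^7 = 92,653.0612 / 1.924050 = 48,155.22

48155.22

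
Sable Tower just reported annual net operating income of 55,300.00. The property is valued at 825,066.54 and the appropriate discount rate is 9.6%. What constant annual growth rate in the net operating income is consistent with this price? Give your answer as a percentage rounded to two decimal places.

P = D₀(1+g)/(r−g) ⇒ P(r−g) = D₀(1+g) ⇒ g(P+D₀) = P·r − D₀
g = (P·r − D₀)/(P + D₀) = (825,066.54×0.096 − 55,300.00) / (825,066.54 + 55,300.00) = 0.027155

2.72%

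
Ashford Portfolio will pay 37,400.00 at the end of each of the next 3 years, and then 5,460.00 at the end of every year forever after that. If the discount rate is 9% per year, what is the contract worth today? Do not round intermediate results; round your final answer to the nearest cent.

141516.22

PV of 3-year annuity: 37,400.00 × [1 − (1+0.09)^−3] / 0.09 = 94670.42051
Perpetuity value at year 3: 5,460.00 / 0.09 = 60666.66667
PV of perpetuity: 60666.66667 / (1+0.09)^3 = 46845.79779
Total PV = 94670.42051 + 46845.79779 = 141516.21830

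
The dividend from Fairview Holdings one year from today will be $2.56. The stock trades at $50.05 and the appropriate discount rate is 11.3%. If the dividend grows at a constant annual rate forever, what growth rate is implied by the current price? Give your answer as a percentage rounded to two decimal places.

6.19%

P = D₁/(r−g) ⇒ g = r − D₁/P = 0.113 − $2.56/$50.05 = 0.061851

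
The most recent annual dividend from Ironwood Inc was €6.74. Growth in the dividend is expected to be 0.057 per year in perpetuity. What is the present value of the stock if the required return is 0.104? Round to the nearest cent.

D₁ = D₀ × (1 + g) = €6.74 × 1.057 = €7.1242
Growing perpetuity: P = D₁ / (r − g) = €7.1242 / (0.104 − 0.057) = €151.58

€151.58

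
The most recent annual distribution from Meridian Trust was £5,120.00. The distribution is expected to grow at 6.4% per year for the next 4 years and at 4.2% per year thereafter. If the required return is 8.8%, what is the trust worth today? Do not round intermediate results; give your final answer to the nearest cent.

£125454.56

D_1 = 5447.68000
D_2 = 5796.33152
D_3 = 6167.29674
D_4 = 6562.00373
Terminal value at year 4: TV = D_4×(1+g_2)/(r−g_2) = 6837.60789/0.046 = 148643.64968
P_0 = D_1/(1+r)^1 + D_2/(1+r)^2 + D_3/(1+r)^3 + D_4/(1+r)^4 + TV/(1+r)^4
    = 5007.05882 + 4896.60900 + 4788.59556 + 4682.96478 + 106079.33259 = 125454.56075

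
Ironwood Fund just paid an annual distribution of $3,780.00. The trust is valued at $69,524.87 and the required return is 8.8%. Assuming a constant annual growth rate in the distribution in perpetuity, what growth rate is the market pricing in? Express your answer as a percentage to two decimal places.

3.19%

P = D₀(1+g)/(r−g) ⇒ P(r−g) = D₀(1+g) ⇒ g(P+D₀) = P·r − D₀
g = (P·r − D₀)/(P + D₀) = ($69,524.87×0.088 − $3,780.00) / ($69,524.87 + $3,780.00) = 0.031897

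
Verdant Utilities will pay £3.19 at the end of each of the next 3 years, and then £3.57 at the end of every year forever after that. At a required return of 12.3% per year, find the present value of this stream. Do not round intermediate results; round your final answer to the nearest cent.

£28.12

PV of 3-year annuity: £3.19 × [1 − (1+0.123)^−3] / 0.123 = 7.62252
Perpetuity value at year 3: £3.57 / 0.123 = 29.02439
PV of perpetuity: 29.02439 / (1+0.123)^3 = 20.49386
Total PV = 7.62252 + 20.49386 = 28.11638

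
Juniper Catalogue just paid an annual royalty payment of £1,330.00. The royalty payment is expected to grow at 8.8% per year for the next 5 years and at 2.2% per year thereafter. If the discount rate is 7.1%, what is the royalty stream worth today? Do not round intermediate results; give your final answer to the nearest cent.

D_1 = 1447.04000
D_2 = 1574.37952
D_3 = 1712.92492
D_4 = 1863.66231
D_5 = 2027.66459
Terminal value at year 5: TV = D_5×(1+g_2)/(r−g_2) = 2072.27321/0.049 = 42291.29010
P_0 = D_1/(1+r)^1 + D_2/(1+r)^2 + D_3/(1+r)^3 + D_4/(1+r)^4 + D_5/(1+r)^5 + TV/(1+r)^5
    = 1351.11111 + 1372.55732 + 1394.34394 + 1416.47639 + 1438.96014 + 30012.59719 = 36986.04609

£36986.05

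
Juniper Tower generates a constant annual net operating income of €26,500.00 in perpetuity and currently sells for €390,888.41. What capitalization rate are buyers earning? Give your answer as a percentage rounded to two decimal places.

P = C/r ⇒ r = C/P = €26,500.00/€390,888.41 = 0.067794

6.78%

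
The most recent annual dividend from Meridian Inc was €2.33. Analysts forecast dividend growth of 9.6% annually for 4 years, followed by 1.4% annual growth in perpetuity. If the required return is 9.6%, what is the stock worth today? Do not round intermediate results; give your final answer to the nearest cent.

D_1 = 2.55368
D_2 = 2.79883
D_3 = 3.06752
D_4 = 3.36200
Terminal value at year 4: TV = D_4×(1+g_2)/(r−g_2) = 3.40907/0.082 = 41.57404
P_0 = D_1/(1+r)^1 + D_2/(1+r)^2 + D_3/(1+r)^3 + D_4/(1+r)^4 + TV/(1+r)^4
    = 2.33000 + 2.33000 + 2.33000 + 2.33000 + 28.81244 = 38.13244

€38.13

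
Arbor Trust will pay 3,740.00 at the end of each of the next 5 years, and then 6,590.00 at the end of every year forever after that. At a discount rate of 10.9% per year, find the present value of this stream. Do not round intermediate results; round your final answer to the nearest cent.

49898.86

PV of 5-year annuity: 3,740.00 × [1 − (1+0.109)^−5] / 0.109 = 13857.49699
Perpetuity value at year 5: 6,590.00 / 0.109 = 60458.71560
PV of perpetuity: 60458.71560 / (1+0.109)^5 = 36041.36128
Total PV = 13857.49699 + 36041.36128 = 49898.85827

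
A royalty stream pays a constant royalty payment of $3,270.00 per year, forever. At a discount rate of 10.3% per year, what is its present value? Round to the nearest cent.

$31747.57

Level perpetuity: PV = C / r = $3,270.00 / 0.103 = $31,747.57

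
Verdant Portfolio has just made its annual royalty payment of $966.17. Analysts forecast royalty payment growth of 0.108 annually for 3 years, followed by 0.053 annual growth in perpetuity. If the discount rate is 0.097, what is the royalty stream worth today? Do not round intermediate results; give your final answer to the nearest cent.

$26781.79

D_1 = 1070.51636
D_2 = 1186.13213
D_3 = 1314.23440
Terminal value at year 3: TV = D_3×(1+g_2)/(r−g_2) = 1383.88882/0.044 = 31452.01863
P_0 = D_1/(1+r)^1 + D_2/(1+r)^2 + D_3/(1+r)^3 + TV/(1+r)^3
    = 975.85812 + 985.64339 + 995.52678 + 23824.76587 = 26781.79416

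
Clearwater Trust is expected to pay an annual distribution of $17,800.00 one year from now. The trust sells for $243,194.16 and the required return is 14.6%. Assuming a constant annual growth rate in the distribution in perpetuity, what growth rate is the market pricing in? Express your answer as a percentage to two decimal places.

P = D₁/(r−g) ⇒ g = r − D₁/P = 0.146 − $17,800.00/$243,194.16 = 0.072807

7.28%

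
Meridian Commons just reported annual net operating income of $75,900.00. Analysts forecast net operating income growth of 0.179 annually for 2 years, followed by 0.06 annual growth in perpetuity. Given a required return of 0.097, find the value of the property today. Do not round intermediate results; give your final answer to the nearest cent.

$2680901.17

D_1 = 89486.10000
D_2 = 105504.11190
Terminal value at year 2: TV = D_2×(1+g_2)/(r−g_2) = 111834.35861/0.037 = 3022550.23281
P_0 = D_1/(1+r)^1 + D_2/(1+r)^2 + TV/(1+r)^2
    = 81573.47311 + 87671.03445 + 2511656.66271 = 2680901.17027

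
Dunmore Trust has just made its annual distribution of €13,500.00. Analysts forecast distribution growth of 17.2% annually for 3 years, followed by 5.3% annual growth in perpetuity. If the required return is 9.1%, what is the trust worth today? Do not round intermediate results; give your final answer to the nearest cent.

€510570.35

D_1 = 15822.00000
D_2 = 18543.38400
D_3 = 21732.84605
Terminal value at year 3: TV = D_3×(1+g_2)/(r−g_2) = 22884.68689/0.038 = 602228.60233
P_0 = D_1/(1+r)^1 + D_2/(1+r)^2 + D_3/(1+r)^3 + TV/(1+r)^3
    = 14502.29148 + 15578.99689 + 16735.64102 + 463753.42102 = 510570.35042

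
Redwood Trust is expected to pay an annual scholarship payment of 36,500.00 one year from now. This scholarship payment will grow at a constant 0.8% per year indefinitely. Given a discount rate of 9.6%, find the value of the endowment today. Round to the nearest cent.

414772.73

Growing perpetuity: P = D₁ / (r − g) = 36,500.0000 / (0.096 − 0.008) = 414,772.73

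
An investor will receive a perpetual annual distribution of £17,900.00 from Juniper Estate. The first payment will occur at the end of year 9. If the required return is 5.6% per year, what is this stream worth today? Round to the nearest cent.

£206706.27

Value at end of year 8: C / r = £17,900.00 / 0.056 = £319,642.8571
Discount to today: PV = £319,642.8571 / (1 + 0.056)^8 = £319,642.8571 / 1.546363 = £206,706.27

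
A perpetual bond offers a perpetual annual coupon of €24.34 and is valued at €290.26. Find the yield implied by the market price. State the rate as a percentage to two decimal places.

P = C/r ⇒ r = C/P = €24.34/€290.26 = 0.083856

8.39%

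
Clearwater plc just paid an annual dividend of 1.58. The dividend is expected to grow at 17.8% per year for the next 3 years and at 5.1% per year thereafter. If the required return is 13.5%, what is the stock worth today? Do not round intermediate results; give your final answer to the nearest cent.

27.21

D_1 = 1.86124
D_2 = 2.19254
D_3 = 2.58281
Terminal value at year 3: TV = D_3×(1+g_2)/(r−g_2) = 2.71454/0.084 = 32.31591
P_0 = D_1/(1+r)^1 + D_2/(1+r)^2 + D_3/(1+r)^3 + TV/(1+r)^3
    = 1.63986 + 1.70199 + 1.76647 + 22.10186 = 27.21017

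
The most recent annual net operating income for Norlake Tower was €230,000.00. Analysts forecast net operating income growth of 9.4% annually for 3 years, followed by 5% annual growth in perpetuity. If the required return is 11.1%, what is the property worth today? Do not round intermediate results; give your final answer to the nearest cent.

€4449144.51

D_1 = 251620.00000
D_2 = 275272.28000
D_3 = 301147.87432
Terminal value at year 3: TV = D_3×(1+g_2)/(r−g_2) = 316205.26804/0.061 = 5183692.91862
P_0 = D_1/(1+r)^1 + D_2/(1+r)^2 + D_3/(1+r)^3 + TV/(1+r)^3
    = 226480.64806 + 223015.14760 + 219602.67459 + 3780046.03809 = 4449144.50835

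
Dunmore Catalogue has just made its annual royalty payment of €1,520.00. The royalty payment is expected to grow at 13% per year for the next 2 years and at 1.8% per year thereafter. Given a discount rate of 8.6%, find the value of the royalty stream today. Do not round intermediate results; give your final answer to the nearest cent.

€27863.79

D_1 = 1717.60000
D_2 = 1940.88800
Terminal value at year 2: TV = D_2×(1+g_2)/(r−g_2) = 1975.82398/0.068 = 29056.23506
P_0 = D_1/(1+r)^1 + D_2/(1+r)^2 + TV/(1+r)^2
    = 1581.58379 + 1645.66270 + 24636.53858 = 27863.78507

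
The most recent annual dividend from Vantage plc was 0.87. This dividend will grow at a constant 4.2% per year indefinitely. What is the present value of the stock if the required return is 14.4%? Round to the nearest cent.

8.89

D₁ = D₀ × (1 + g) = 0.87 × 1.042 = 0.9065
Growing perpetuity: P = D₁ / (r − g) = 0.9065 / (0.144 − 0.042) = 8.89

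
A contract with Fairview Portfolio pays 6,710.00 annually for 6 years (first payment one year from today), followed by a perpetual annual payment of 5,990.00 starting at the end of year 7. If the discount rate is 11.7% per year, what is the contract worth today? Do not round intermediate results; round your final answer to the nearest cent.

54182.12

PV of 6-year annuity: 6,710.00 × [1 − (1+0.117)^−6] / 0.117 = 27823.54322
Perpetuity value at year 6: 5,990.00 / 0.117 = 51196.58120
PV of perpetuity: 51196.58120 / (1+0.117)^6 = 26358.57465
Total PV = 27823.54322 + 26358.57465 = 54182.11788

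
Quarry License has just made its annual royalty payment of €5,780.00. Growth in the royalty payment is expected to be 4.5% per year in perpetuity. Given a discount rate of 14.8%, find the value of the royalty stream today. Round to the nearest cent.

€58641.75

D₁ = D₀ × (1 + g) = €5,780.00 × 1.045 = €6,040.1000
Growing perpetuity: P = D₁ / (r − g) = €6,040.1000 / (0.148 − 0.045) = €58,641.75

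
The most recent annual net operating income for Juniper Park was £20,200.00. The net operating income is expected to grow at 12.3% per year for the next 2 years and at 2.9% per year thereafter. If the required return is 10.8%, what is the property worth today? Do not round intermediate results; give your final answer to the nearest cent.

£311507.67

D_1 = 22684.60000
D_2 = 25474.80580
Terminal value at year 2: TV = D_2×(1+g_2)/(r−g_2) = 26213.57517/0.079 = 331817.40719
P_0 = D_1/(1+r)^1 + D_2/(1+r)^2 + TV/(1+r)^2
    = 20473.46570 + 20750.63356 + 270283.56879 = 311507.66805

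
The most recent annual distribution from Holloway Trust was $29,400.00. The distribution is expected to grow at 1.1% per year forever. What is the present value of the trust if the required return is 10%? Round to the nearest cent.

$333970.79

D₁ = D₀ × (1 + g) = $29,400.00 × 1.011 = $29,723.4000
Growing perpetuity: P = D₁ / (r − g) = $29,723.4000 / (0.1 − 0.011) = $333,970.79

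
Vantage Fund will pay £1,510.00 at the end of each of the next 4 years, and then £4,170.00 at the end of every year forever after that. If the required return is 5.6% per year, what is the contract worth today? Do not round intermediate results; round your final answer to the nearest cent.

PV of 4-year annuity: £1,510.00 × [1 − (1+0.056)^−4] / 0.056 = 5280.59283
Perpetuity value at year 4: £4,170.00 / 0.056 = 74464.28571
PV of perpetuity: 74464.28571 / (1+0.056)^4 = 59881.45650
Total PV = 5280.59283 + 59881.45650 = 65162.04933

£65162.05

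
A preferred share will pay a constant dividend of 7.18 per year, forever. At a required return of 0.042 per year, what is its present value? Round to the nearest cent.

Level perpetuity: PV = C / r = 7.18 / 0.042 = 170.95

170.95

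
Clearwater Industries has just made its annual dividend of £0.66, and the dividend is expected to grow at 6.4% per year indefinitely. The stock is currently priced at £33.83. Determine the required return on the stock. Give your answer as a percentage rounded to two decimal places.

D₁ = £0.66 × 1.064 = £0.7022
P = D₁/(r − g) ⇒ r = D₁/P + g = £0.7022/£33.83 + 0.064 = 0.020758 + 0.064 = 0.084758

8.48%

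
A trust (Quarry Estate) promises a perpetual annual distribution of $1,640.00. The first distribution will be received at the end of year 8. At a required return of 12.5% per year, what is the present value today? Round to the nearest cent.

$5752.63

Value at end of year 7: C / r = $1,640.00 / 0.125 = $13,120.0000
Discount to today: PV = $13,120.0000 / (1 + 0.125)^7 = $13,120.0000 / 2.280697 = $5,752.63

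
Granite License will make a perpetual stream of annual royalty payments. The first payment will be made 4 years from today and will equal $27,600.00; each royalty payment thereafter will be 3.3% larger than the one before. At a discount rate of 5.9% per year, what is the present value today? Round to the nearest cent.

Value at end of year 3: C₁ / (r − g) = $27,600.00 / (0.059 − 0.033) = $1,061,538.4615
Discount to today: PV = $1,061,538.4615 / (1 + 0.059)^3 = $1,061,538.4615 / 1.187648 = $893,815.44

$893815.44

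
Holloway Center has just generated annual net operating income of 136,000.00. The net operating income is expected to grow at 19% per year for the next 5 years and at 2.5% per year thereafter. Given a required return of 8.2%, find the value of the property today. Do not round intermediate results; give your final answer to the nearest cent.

D_1 = 161840.00000
D_2 = 192589.60000
D_3 = 229181.62400
D_4 = 272726.13256
D_5 = 324544.09775
Terminal value at year 5: TV = D_5×(1+g_2)/(r−g_2) = 332657.70019/0.057 = 5836100.00333
P_0 = D_1/(1+r)^1 + D_2/(1+r)^2 + D_3/(1+r)^3 + D_4/(1+r)^4 + D_5/(1+r)^5 + TV/(1+r)^5
    = 149574.86137 + 164504.69966 + 180924.76210 + 198983.79565 + 218845.39448 + 3935377.70776 = 4848211.22102

4848211.22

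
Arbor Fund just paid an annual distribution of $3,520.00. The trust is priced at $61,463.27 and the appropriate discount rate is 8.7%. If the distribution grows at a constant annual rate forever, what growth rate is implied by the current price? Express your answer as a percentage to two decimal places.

2.81%

P = D₀(1+g)/(r−g) ⇒ P(r−g) = D₀(1+g) ⇒ g(P+D₀) = P·r − D₀
g = (P·r − D₀)/(P + D₀) = ($61,463.27×0.087 − $3,520.00) / ($61,463.27 + $3,520.00) = 0.028120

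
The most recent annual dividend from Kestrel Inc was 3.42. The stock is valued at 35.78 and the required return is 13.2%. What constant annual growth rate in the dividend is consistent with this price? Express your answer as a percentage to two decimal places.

P = D₀(1+g)/(r−g) ⇒ P(r−g) = D₀(1+g) ⇒ g(P+D₀) = P·r − D₀
g = (P·r − D₀)/(P + D₀) = (35.78×0.132 − 3.42) / (35.78 + 3.42) = 0.033239

3.32%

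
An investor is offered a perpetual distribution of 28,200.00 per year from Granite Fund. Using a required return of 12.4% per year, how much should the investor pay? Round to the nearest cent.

227419.35

Level perpetuity: PV = C / r = 28,200.00 / 0.124 = 227,419.35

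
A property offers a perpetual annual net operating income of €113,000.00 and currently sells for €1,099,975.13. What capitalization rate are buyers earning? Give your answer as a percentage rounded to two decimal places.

P = C/r ⇒ r = C/P = €113,000.00/€1,099,975.13 = 0.102730

10.27%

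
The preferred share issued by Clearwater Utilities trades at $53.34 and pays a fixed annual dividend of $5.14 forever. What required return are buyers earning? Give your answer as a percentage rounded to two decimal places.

9.64%

P = C/r ⇒ r = C/P = $5.14/$53.34 = 0.096363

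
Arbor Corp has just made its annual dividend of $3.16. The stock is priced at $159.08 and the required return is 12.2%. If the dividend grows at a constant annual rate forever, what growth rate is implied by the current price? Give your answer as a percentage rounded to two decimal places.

10.01%

P = D₀(1+g)/(r−g) ⇒ P(r−g) = D₀(1+g) ⇒ g(P+D₀) = P·r − D₀
g = (P·r − D₀)/(P + D₀) = ($159.08×0.122 − $3.16) / ($159.08 + $3.16) = 0.100146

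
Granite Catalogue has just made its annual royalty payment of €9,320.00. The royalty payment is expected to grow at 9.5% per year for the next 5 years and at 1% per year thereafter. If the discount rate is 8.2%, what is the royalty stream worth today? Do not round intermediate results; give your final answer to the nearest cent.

€187090.72

D_1 = 10205.40000
D_2 = 11174.91300
D_3 = 12236.52974
D_4 = 13399.00006
D_5 = 14671.90507
Terminal value at year 5: TV = D_5×(1+g_2)/(r−g_2) = 14818.62412/0.072 = 205814.22384
P_0 = D_1/(1+r)^1 + D_2/(1+r)^2 + D_3/(1+r)^3 + D_4/(1+r)^4 + D_5/(1+r)^5 + TV/(1+r)^5
    = 9431.97782 + 9545.30103 + 9659.98579 + 9776.04847 + 9893.50561 + 138783.89814 = 187090.71686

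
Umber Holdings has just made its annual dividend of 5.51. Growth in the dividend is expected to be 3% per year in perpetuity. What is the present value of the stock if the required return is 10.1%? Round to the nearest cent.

79.93

D₁ = D₀ × (1 + g) = 5.51 × 1.03 = 5.6753
Growing perpetuity: P = D₁ / (r − g) = 5.6753 / (0.101 − 0.03) = 79.93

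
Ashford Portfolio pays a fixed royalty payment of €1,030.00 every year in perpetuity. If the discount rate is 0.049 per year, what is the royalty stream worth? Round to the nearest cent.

€21020.41

Level perpetuity: PV = C / r = €1,030.00 / 0.049 = €21,020.41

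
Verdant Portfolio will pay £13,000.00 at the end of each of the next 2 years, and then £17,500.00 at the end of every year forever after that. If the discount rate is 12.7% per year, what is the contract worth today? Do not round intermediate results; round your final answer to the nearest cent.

£130259.43

PV of 2-year annuity: £13,000.00 × [1 − (1+0.127)^−2] / 0.127 = 21770.22964
Perpetuity value at year 2: £17,500.00 / 0.127 = 137795.27559
PV of perpetuity: 137795.27559 / (1+0.127)^2 = 108489.19723
Total PV = 21770.22964 + 108489.19723 = 130259.42687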